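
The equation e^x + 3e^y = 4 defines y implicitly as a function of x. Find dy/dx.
Apply d/dx to both sides, remembering that y depends on x. Each occurrence of y therefore brings in a y' = dy/dx via the chain rule.

With F(x, y) equal to the left-hand side minus the right, differentiate F term by term:
  d/dx[e^(x)] = e^(x)
  d/dx[3e^(y)] = 3·y'·e^(y)
  d/dx[-4] = 0
Adding these up, d/dx[F] = 0 becomes
  (e^(x)) + (3e^(y))·y' = 0,
so isolating y',
  dy/dx = -(e^(x))/(3e^(y)) = -e^(x - y)/3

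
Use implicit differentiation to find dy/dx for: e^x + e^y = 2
Apply d/dx to both sides, remembering that y depends on x. Each occurrence of y therefore brings in a y' = dy/dx via the chain rule.

With F(x, y) equal to the left-hand side minus the right, differentiate F term by term:
  d/dx[e^(x)] = e^(x)
  d/dx[e^(y)] = y'·e^(y)
  d/dx[-2] = 0
Adding these up, d/dx[F] = 0 becomes
  (e^(x)) + (e^(y))·y' = 0,
so isolating y',
  dy/dx = -(e^(x))/(e^(y)) = -e^(x - y)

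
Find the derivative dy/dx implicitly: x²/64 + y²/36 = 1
Take d/dx of both sides. Since y is implicitly a function of x, the chain rule attaches a y' = dy/dx factor whenever we differentiate through y.

Set F(x, y) = (left side) − (right side), so the curve is F = 0. Differentiating each term of F:
  d/dx[x^2/64] = x/32
  d/dx[y^2/36] = y·y'/18
  d/dx[-1] = 0

Collecting, the y'-free part is the partial derivative in x and the y' coefficient is the partial derivative in y:
  ∂F/∂x = x/32
  ∂F/∂y = y/18

so d/dx[F(x, y(x))] = ∂F/∂x + (∂F/∂y)·y' = 0. Rearranging,
  dy/dx = -(∂F/∂x)/(∂F/∂y) = -(x/32)/(y/18) = -9x/(16y)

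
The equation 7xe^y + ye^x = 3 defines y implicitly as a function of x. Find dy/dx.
Take d/dx of both sides. Since y is implicitly a function of x, the chain rule attaches a y' = dy/dx factor whenever we differentiate through y.

Set F(x, y) = (left side) − (right side), so the curve is F = 0. Differentiating each term of F:
  d/dx[7x·e^(y)] = 7x·y'·e^(y) + 7e^(y)
  d/dx[y·e^(x)] = y·e^(x) + y'·e^(x)
  d/dx[-3] = 0

Collecting, the y'-free part is the partial derivative in x and the y' coefficient is the partial derivative in y:
  ∂F/∂x = y·e^(x) + 7e^(y)
  ∂F/∂y = 7x·e^(y) + e^(x)

so d/dx[F(x, y(x))] = ∂F/∂x + (∂F/∂y)·y' = 0. Rearranging,
  dy/dx = -(∂F/∂x)/(∂F/∂y) = -(y·e^(x) + 7e^(y))/(7x·e^(y) + e^(x)) = (-y·e^(x) - 7e^(y))/(7x·e^(y) + e^(x))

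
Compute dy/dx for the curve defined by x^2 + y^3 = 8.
Differentiate the relation implicitly: treat y = y(x) and apply the chain rule, so every y-derivative picks up a y' = dy/dx factor.

With everything moved to the left-hand side, differentiate term by term:
  d/dx[x^2] = 2x
  d/dx[y^3] = 3y^2·y'
  d/dx[-8] = 0

Separating the contributions that come from x directly and those that come through y:
  without y':      2x
  multiplying y':  3y^2

so (2x) + (3y^2)·y' = 0, and therefore
  dy/dx = -(2x)/(3y^2) = -2x/(3y^2)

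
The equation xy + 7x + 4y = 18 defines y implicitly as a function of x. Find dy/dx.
Apply d/dx to both sides, remembering that y depends on x. Each occurrence of y therefore brings in a y' = dy/dx via the chain rule.

With F(x, y) equal to the left-hand side minus the right, differentiate F term by term:
  d/dx[xy] = x·y' + y
  d/dx[7x] = 7
  d/dx[4y] = 4·y'
  d/dx[-18] = 0
Adding these up, d/dx[F] = 0 becomes
  (y + 7) + (x + 4)·y' = 0,
so isolating y',
  dy/dx = -(y + 7)/(x + 4) = (-y - 7)/(x + 4)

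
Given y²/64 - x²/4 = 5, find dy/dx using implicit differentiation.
Differentiate both sides with respect to x, treating y as y(x). By the chain rule, any term containing y contributes a factor of y' = dy/dx when we differentiate it.

Move every term to one side and write the relation as F(x, y) = 0. Term by term,
  d/dx[-x^2/4] = -x/2
  d/dx[y^2/64] = y·y'/32
  d/dx[-5] = 0

The pieces without y' make up ∂F/∂x and the coefficient of y' is ∂F/∂y:
  ∂F/∂x = -x/2,
  ∂F/∂y = y/32.

Since d/dx[F] = ∂F/∂x + (∂F/∂y)·y' = 0, solve for y':
  (∂F/∂y)·y' = -∂F/∂x
  dy/dx = -(∂F/∂x)/(∂F/∂y) = -(-x/2)/(y/32) = 16x/y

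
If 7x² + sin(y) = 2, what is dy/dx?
Take d/dx of both sides. Since y is implicitly a function of x, the chain rule attaches a y' = dy/dx factor whenever we differentiate through y.

Set F(x, y) = (left side) − (right side), so the curve is F = 0. Differentiating each term of F:
  d/dx[7x^2] = 14x
  d/dx[sin(y)] = y'·cos(y)
  d/dx[-2] = 0

Collecting, the y'-free part is the partial derivative in x and the y' coefficient is the partial derivative in y:
  ∂F/∂x = 14x
  ∂F/∂y = cos(y)

so d/dx[F(x, y(x))] = ∂F/∂x + (∂F/∂y)·y' = 0. Rearranging,
  dy/dx = -(∂F/∂x)/(∂F/∂y) = -(14x)/(cos(y)) = -14x/cos(y)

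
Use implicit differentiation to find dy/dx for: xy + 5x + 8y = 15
Differentiate both sides with respect to x, treating y as y(x). By the chain rule, any term containing y contributes a factor of y' = dy/dx when we differentiate it.

Move every term to one side and write the relation as F(x, y) = 0. Term by term,
  d/dx[xy] = x·y' + y
  d/dx[5x] = 5
  d/dx[8y] = 8·y'
  d/dx[-15] = 0

The pieces without y' make up ∂F/∂x and the coefficient of y' is ∂F/∂y:
  ∂F/∂x = y + 5,
  ∂F/∂y = x + 8.

Since d/dx[F] = ∂F/∂x + (∂F/∂y)·y' = 0, solve for y':
  (∂F/∂y)·y' = -∂F/∂x
  dy/dx = -(∂F/∂x)/(∂F/∂y) = -(y + 5)/(x + 8) = (-y - 5)/(x + 8)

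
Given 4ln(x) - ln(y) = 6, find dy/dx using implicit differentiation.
Differentiate the relation implicitly: treat y = y(x) and apply the chain rule, so every y-derivative picks up a y' = dy/dx factor.

With everything moved to the left-hand side, differentiate term by term:
  d/dx[4ln(x)] = 4/x
  d/dx[-ln(y)] = -y'/y
  d/dx[-6] = 0

Separating the contributions that come from x directly and those that come through y:
  without y':      4/x
  multiplying y':  -1/y

so (4/x) + (-1/y)·y' = 0, and therefore
  dy/dx = -(4/x)/(-1/y) = 4y/x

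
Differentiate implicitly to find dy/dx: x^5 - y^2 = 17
Differentiate both sides with respect to x, treating y as y(x). By the chain rule, any term containing y contributes a factor of y' = dy/dx when we differentiate it.

Move every term to one side and write the relation as F(x, y) = 0. Term by term,
  d/dx[x^5] = 5x^4
  d/dx[-y^2] = -2y·y'
  d/dx[-17] = 0

The pieces without y' make up ∂F/∂x and the coefficient of y' is ∂F/∂y:
  ∂F/∂x = 5x^4,
  ∂F/∂y = -2y.

Since d/dx[F] = ∂F/∂x + (∂F/∂y)·y' = 0, solve for y':
  (∂F/∂y)·y' = -∂F/∂x
  dy/dx = -(∂F/∂x)/(∂F/∂y) = -(5x^4)/(-2y) = 5x^4/(2y)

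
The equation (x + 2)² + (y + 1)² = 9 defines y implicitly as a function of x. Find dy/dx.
Differentiate both sides with respect to x, treating y as y(x). By the chain rule, any term containing y contributes a factor of y' = dy/dx when we differentiate it.

Move every term to one side and write the relation as F(x, y) = 0. Term by term,
  d/dx[(x + 2)^2] = 2x + 4
  d/dx[(y + 1)^2] = 2·y'(y + 1)
  d/dx[-9] = 0

The pieces without y' make up ∂F/∂x and the coefficient of y' is ∂F/∂y:
  ∂F/∂x = 2x + 4,
  ∂F/∂y = 2y + 2.

Since d/dx[F] = ∂F/∂x + (∂F/∂y)·y' = 0, solve for y':
  (∂F/∂y)·y' = -∂F/∂x
  dy/dx = -(∂F/∂x)/(∂F/∂y) = -(2x + 4)/(2y + 2) = (-x - 2)/(y + 1)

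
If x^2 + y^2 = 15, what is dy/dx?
Take d/dx of both sides. Since y is implicitly a function of x, the chain rule attaches a y' = dy/dx factor whenever we differentiate through y.

Set F(x, y) = (left side) − (right side), so the curve is F = 0. Differentiating each term of F:
  d/dx[x^2] = 2x
  d/dx[y^2] = 2y·y'
  d/dx[-15] = 0

Collecting, the y'-free part is the partial derivative in x and the y' coefficient is the partial derivative in y:
  ∂F/∂x = 2x
  ∂F/∂y = 2y

so d/dx[F(x, y(x))] = ∂F/∂x + (∂F/∂y)·y' = 0. Rearranging,
  dy/dx = -(∂F/∂x)/(∂F/∂y) = -(2x)/(2y) = -x/y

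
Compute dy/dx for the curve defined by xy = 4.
Differentiate the relation implicitly: treat y = y(x) and apply the chain rule, so every y-derivative picks up a y' = dy/dx factor.

With everything moved to the left-hand side, differentiate term by term:
  d/dx[xy] = x·y' + y
  d/dx[-4] = 0

Separating the contributions that come from x directly and those that come through y:
  without y':      y
  multiplying y':  x

so (y) + (x)·y' = 0, and therefore
  dy/dx = -(y)/(x) = -y/x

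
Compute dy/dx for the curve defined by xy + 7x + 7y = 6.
Differentiate both sides with respect to x, treating y as y(x). By the chain rule, any term containing y contributes a factor of y' = dy/dx when we differentiate it.

Move every term to one side and write the relation as F(x, y) = 0. Term by term,
  d/dx[xy] = x·y' + y
  d/dx[7x] = 7
  d/dx[7y] = 7·y'
  d/dx[-6] = 0

The pieces without y' make up ∂F/∂x and the coefficient of y' is ∂F/∂y:
  ∂F/∂x = y + 7,
  ∂F/∂y = x + 7.

Since d/dx[F] = ∂F/∂x + (∂F/∂y)·y' = 0, solve for y':
  (∂F/∂y)·y' = -∂F/∂x
  dy/dx = -(∂F/∂x)/(∂F/∂y) = -(y + 7)/(x + 7) = (-y - 7)/(x + 7)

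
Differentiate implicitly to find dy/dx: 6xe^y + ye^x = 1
Take d/dx of both sides. Since y is implicitly a function of x, the chain rule attaches a y' = dy/dx factor whenever we differentiate through y.

Set F(x, y) = (left side) − (right side), so the curve is F = 0. Differentiating each term of F:
  d/dx[6x·e^(y)] = 6x·y'·e^(y) + 6e^(y)
  d/dx[y·e^(x)] = y·e^(x) + y'·e^(x)
  d/dx[-1] = 0

Collecting, the y'-free part is the partial derivative in x and the y' coefficient is the partial derivative in y:
  ∂F/∂x = y·e^(x) + 6e^(y)
  ∂F/∂y = 6x·e^(y) + e^(x)

so d/dx[F(x, y(x))] = ∂F/∂x + (∂F/∂y)·y' = 0. Rearranging,
  dy/dx = -(∂F/∂x)/(∂F/∂y) = -(y·e^(x) + 6e^(y))/(6x·e^(y) + e^(x)) = (-y·e^(x) - 6e^(y))/(6x·e^(y) + e^(x))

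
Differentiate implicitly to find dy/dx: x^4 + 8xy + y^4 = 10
Differentiate both sides with respect to x, treating y as y(x). By the chain rule, any term containing y contributes a factor of y' = dy/dx when we differentiate it.

Move every term to one side and write the relation as F(x, y) = 0. Term by term,
  d/dx[x^4] = 4x^3
  d/dx[8xy] = 8x·y' + 8y
  d/dx[y^4] = 4y^3·y'
  d/dx[-10] = 0

The pieces without y' make up ∂F/∂x and the coefficient of y' is ∂F/∂y:
  ∂F/∂x = 4x^3 + 8y,
  ∂F/∂y = 8x + 4y^3.

Since d/dx[F] = ∂F/∂x + (∂F/∂y)·y' = 0, solve for y':
  (∂F/∂y)·y' = -∂F/∂x
  dy/dx = -(∂F/∂x)/(∂F/∂y) = -(4x^3 + 8y)/(8x + 4y^3) = (-x^3 - 2y)/(2x + y^3)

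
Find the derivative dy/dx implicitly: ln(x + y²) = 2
Differentiate both sides with respect to x, treating y as y(x). By the chain rule, any term containing y contributes a factor of y' = dy/dx when we differentiate it.

Move every term to one side and write the relation as F(x, y) = 0. Term by term,
  d/dx[ln(x + y^2)] = (2y·y' + 1)/(x + y^2)
  d/dx[-2] = 0

The pieces without y' make up ∂F/∂x and the coefficient of y' is ∂F/∂y:
  ∂F/∂x = 1/(x + y^2),
  ∂F/∂y = 2y/(x + y^2).

Since d/dx[F] = ∂F/∂x + (∂F/∂y)·y' = 0, solve for y':
  (∂F/∂y)·y' = -∂F/∂x
  dy/dx = -(∂F/∂x)/(∂F/∂y) = -(1/(x + y^2))/(2y/(x + y^2)) = -1/(2y)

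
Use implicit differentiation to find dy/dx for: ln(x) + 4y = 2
Differentiate the relation implicitly: treat y = y(x) and apply the chain rule, so every y-derivative picks up a y' = dy/dx factor.

With everything moved to the left-hand side, differentiate term by term:
  d/dx[4y] = 4·y'
  d/dx[ln(x)] = 1/x
  d/dx[-2] = 0

Separating the contributions that come from x directly and those that come through y:
  without y':      1/x
  multiplying y':  4

so (1/x) + (4)·y' = 0, and therefore
  dy/dx = -(1/x)/(4) = -1/(4x)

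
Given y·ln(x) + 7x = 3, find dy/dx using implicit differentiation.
Differentiate the relation implicitly: treat y = y(x) and apply the chain rule, so every y-derivative picks up a y' = dy/dx factor.

With everything moved to the left-hand side, differentiate term by term:
  d/dx[7x] = 7
  d/dx[y·ln(x)] = y'·ln(x) + y/x
  d/dx[-3] = 0

Separating the contributions that come from x directly and those that come through y:
  without y':      7 + y/x
  multiplying y':  ln(x)

so (7 + y/x) + (ln(x))·y' = 0, and therefore
  dy/dx = -(7 + y/x)/(ln(x))
        = -((7x + y)/x)/(ln(x)) = (-7x - y)/(x·ln(x))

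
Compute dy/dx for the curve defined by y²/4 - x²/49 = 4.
Differentiate the relation implicitly: treat y = y(x) and apply the chain rule, so every y-derivative picks up a y' = dy/dx factor.

With everything moved to the left-hand side, differentiate term by term:
  d/dx[-x^2/49] = -2x/49
  d/dx[y^2/4] = y·y'/2
  d/dx[-4] = 0

Separating the contributions that come from x directly and those that come through y:
  without y':      -2x/49
  multiplying y':  y/2

so (-2x/49) + (y/2)·y' = 0, and therefore
  dy/dx = -(-2x/49)/(y/2) = 4x/(49y)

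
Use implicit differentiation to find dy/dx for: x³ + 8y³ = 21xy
Differentiate both sides with respect to x, treating y as y(x). By the chain rule, any term containing y contributes a factor of y' = dy/dx when we differentiate it.

Move every term to one side and write the relation as F(x, y) = 0. Term by term,
  d/dx[x^3] = 3x^2
  d/dx[-21xy] = -21x·y' - 21y
  d/dx[8y^3] = 24y^2·y'

The pieces without y' make up ∂F/∂x and the coefficient of y' is ∂F/∂y:
  ∂F/∂x = 3x^2 - 21y,
  ∂F/∂y = -21x + 24y^2.

Since d/dx[F] = ∂F/∂x + (∂F/∂y)·y' = 0, solve for y':
  (∂F/∂y)·y' = -∂F/∂x
  dy/dx = -(∂F/∂x)/(∂F/∂y) = -(3x^2 - 21y)/(-21x + 24y^2) = (x^2 - 7y)/(7x - 8y^2)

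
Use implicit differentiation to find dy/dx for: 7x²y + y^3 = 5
Take d/dx of both sides. Since y is implicitly a function of x, the chain rule attaches a y' = dy/dx factor whenever we differentiate through y.

Set F(x, y) = (left side) − (right side), so the curve is F = 0. Differentiating each term of F:
  d/dx[7x^2y] = 7x^2·y' + 14xy
  d/dx[y^3] = 3y^2·y'
  d/dx[-5] = 0

Collecting, the y'-free part is the partial derivative in x and the y' coefficient is the partial derivative in y:
  ∂F/∂x = 14xy
  ∂F/∂y = 7x^2 + 3y^2

so d/dx[F(x, y(x))] = ∂F/∂x + (∂F/∂y)·y' = 0. Rearranging,
  dy/dx = -(∂F/∂x)/(∂F/∂y) = -(14xy)/(7x^2 + 3y^2) = -14xy/(7x^2 + 3y^2)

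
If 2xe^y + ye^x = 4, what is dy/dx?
Apply d/dx to both sides, remembering that y depends on x. Each occurrence of y therefore brings in a y' = dy/dx via the chain rule.

With F(x, y) equal to the left-hand side minus the right, differentiate F term by term:
  d/dx[2x·e^(y)] = 2x·y'·e^(y) + 2e^(y)
  d/dx[y·e^(x)] = y·e^(x) + y'·e^(x)
  d/dx[-4] = 0
Adding these up, d/dx[F] = 0 becomes
  (y·e^(x) + 2e^(y)) + (2x·e^(y) + e^(x))·y' = 0,
so isolating y',
  dy/dx = -(y·e^(x) + 2e^(y))/(2x·e^(y) + e^(x)) = (-y·e^(x) - 2e^(y))/(2x·e^(y) + e^(x))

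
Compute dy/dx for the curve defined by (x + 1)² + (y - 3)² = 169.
Differentiate the relation implicitly: treat y = y(x) and apply the chain rule, so every y-derivative picks up a y' = dy/dx factor.

With everything moved to the left-hand side, differentiate term by term:
  d/dx[(x + 1)^2] = 2x + 2
  d/dx[(y - 3)^2] = 2·y'(y - 3)
  d/dx[-169] = 0

Separating the contributions that come from x directly and those that come through y:
  without y':      2x + 2
  multiplying y':  2y - 6

so (2x + 2) + (2y - 6)·y' = 0, and therefore
  dy/dx = -(2x + 2)/(2y - 6) = (-x - 1)/(y - 3)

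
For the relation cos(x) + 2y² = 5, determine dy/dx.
Apply d/dx to both sides, remembering that y depends on x. Each occurrence of y therefore brings in a y' = dy/dx via the chain rule.

With F(x, y) equal to the left-hand side minus the right, differentiate F term by term:
  d/dx[2y^2] = 4y·y'
  d/dx[cos(x)] = -sin(x)
  d/dx[-5] = 0
Adding these up, d/dx[F] = 0 becomes
  (-sin(x)) + (4y)·y' = 0,
so isolating y',
  dy/dx = -(-sin(x))/(4y) = sin(x)/(4y)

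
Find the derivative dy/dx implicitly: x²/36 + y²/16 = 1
Apply d/dx to both sides, remembering that y depends on x. Each occurrence of y therefore brings in a y' = dy/dx via the chain rule.

With F(x, y) equal to the left-hand side minus the right, differentiate F term by term:
  d/dx[x^2/36] = x/18
  d/dx[y^2/16] = y·y'/8
  d/dx[-1] = 0
Adding these up, d/dx[F] = 0 becomes
  (x/18) + (y/8)·y' = 0,
so isolating y',
  dy/dx = -(x/18)/(y/8) = -4x/(9y)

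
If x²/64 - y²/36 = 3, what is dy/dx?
Take d/dx of both sides. Since y is implicitly a function of x, the chain rule attaches a y' = dy/dx factor whenever we differentiate through y.

Set F(x, y) = (left side) − (right side), so the curve is F = 0. Differentiating each term of F:
  d/dx[x^2/64] = x/32
  d/dx[-y^2/36] = -y·y'/18
  d/dx[-3] = 0

Collecting, the y'-free part is the partial derivative in x and the y' coefficient is the partial derivative in y:
  ∂F/∂x = x/32
  ∂F/∂y = -y/18

so d/dx[F(x, y(x))] = ∂F/∂x + (∂F/∂y)·y' = 0. Rearranging,
  dy/dx = -(∂F/∂x)/(∂F/∂y) = -(x/32)/(-y/18) = 9x/(16y)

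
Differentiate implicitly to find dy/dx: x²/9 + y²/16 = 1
Take d/dx of both sides. Since y is implicitly a function of x, the chain rule attaches a y' = dy/dx factor whenever we differentiate through y.

Set F(x, y) = (left side) − (right side), so the curve is F = 0. Differentiating each term of F:
  d/dx[x^2/9] = 2x/9
  d/dx[y^2/16] = y·y'/8
  d/dx[-1] = 0

Collecting, the y'-free part is the partial derivative in x and the y' coefficient is the partial derivative in y:
  ∂F/∂x = 2x/9
  ∂F/∂y = y/8

so d/dx[F(x, y(x))] = ∂F/∂x + (∂F/∂y)·y' = 0. Rearranging,
  dy/dx = -(∂F/∂x)/(∂F/∂y) = -(2x/9)/(y/8) = -16x/(9y)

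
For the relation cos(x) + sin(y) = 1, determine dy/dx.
Apply d/dx to both sides, remembering that y depends on x. Each occurrence of y therefore brings in a y' = dy/dx via the chain rule.

With F(x, y) equal to the left-hand side minus the right, differentiate F term by term:
  d/dx[sin(y)] = y'·cos(y)
  d/dx[cos(x)] = -sin(x)
  d/dx[-1] = 0
Adding these up, d/dx[F] = 0 becomes
  (-sin(x)) + (cos(y))·y' = 0,
so isolating y',
  dy/dx = -(-sin(x))/(cos(y)) = sin(x)/cos(y)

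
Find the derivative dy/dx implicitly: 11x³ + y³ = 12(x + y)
Take d/dx of both sides. Since y is implicitly a function of x, the chain rule attaches a y' = dy/dx factor whenever we differentiate through y.

Set F(x, y) = (left side) − (right side), so the curve is F = 0. Differentiating each term of F:
  d/dx[11x^3] = 33x^2
  d/dx[-12x] = -12
  d/dx[y^3] = 3y^2·y'
  d/dx[-12y] = -12·y'

Collecting, the y'-free part is the partial derivative in x and the y' coefficient is the partial derivative in y:
  ∂F/∂x = 33x^2 - 12
  ∂F/∂y = 3y^2 - 12

so d/dx[F(x, y(x))] = ∂F/∂x + (∂F/∂y)·y' = 0. Rearranging,
  dy/dx = -(∂F/∂x)/(∂F/∂y) = -(33x^2 - 12)/(3y^2 - 12) = (4 - 11x^2)/(y^2 - 4)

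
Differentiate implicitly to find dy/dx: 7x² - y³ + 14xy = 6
Apply d/dx to both sides, remembering that y depends on x. Each occurrence of y therefore brings in a y' = dy/dx via the chain rule.

With F(x, y) equal to the left-hand side minus the right, differentiate F term by term:
  d/dx[7x^2] = 14x
  d/dx[14xy] = 14x·y' + 14y
  d/dx[-y^3] = -3y^2·y'
  d/dx[-6] = 0
Adding these up, d/dx[F] = 0 becomes
  (14x + 14y) + (14x - 3y^2)·y' = 0,
so isolating y',
  dy/dx = -(14x + 14y)/(14x - 3y^2) = 14(-x - y)/(14x - 3y^2)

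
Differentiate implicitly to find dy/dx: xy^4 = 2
Apply d/dx to both sides, remembering that y depends on x. Each occurrence of y therefore brings in a y' = dy/dx via the chain rule.

With F(x, y) equal to the left-hand side minus the right, differentiate F term by term:
  d/dx[xy^4] = 4xy^3·y' + y^4
  d/dx[-2] = 0
Adding these up, d/dx[F] = 0 becomes
  (y^4) + (4xy^3)·y' = 0,
so isolating y',
  dy/dx = -(y^4)/(4xy^3) = -y/(4x)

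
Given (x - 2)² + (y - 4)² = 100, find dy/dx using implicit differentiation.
Differentiate both sides with respect to x, treating y as y(x). By the chain rule, any term containing y contributes a factor of y' = dy/dx when we differentiate it.

Move every term to one side and write the relation as F(x, y) = 0. Term by term,
  d/dx[(x - 2)^2] = 2x - 4
  d/dx[(y - 4)^2] = 2·y'(y - 4)
  d/dx[-100] = 0

The pieces without y' make up ∂F/∂x and the coefficient of y' is ∂F/∂y:
  ∂F/∂x = 2x - 4,
  ∂F/∂y = 2y - 8.

Since d/dx[F] = ∂F/∂x + (∂F/∂y)·y' = 0, solve for y':
  (∂F/∂y)·y' = -∂F/∂x
  dy/dx = -(∂F/∂x)/(∂F/∂y) = -(2x - 4)/(2y - 8) = (2 - x)/(y - 4)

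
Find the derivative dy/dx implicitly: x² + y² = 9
Differentiate both sides with respect to x, treating y as y(x). By the chain rule, any term containing y contributes a factor of y' = dy/dx when we differentiate it.

Move every term to one side and write the relation as F(x, y) = 0. Term by term,
  d/dx[x^2] = 2x
  d/dx[y^2] = 2y·y'
  d/dx[-9] = 0

The pieces without y' make up ∂F/∂x and the coefficient of y' is ∂F/∂y:
  ∂F/∂x = 2x,
  ∂F/∂y = 2y.

Since d/dx[F] = ∂F/∂x + (∂F/∂y)·y' = 0, solve for y':
  (∂F/∂y)·y' = -∂F/∂x
  dy/dx = -(∂F/∂x)/(∂F/∂y) = -(2x)/(2y) = -x/y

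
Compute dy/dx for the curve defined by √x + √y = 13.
Apply d/dx to both sides, remembering that y depends on x. Each occurrence of y therefore brings in a y' = dy/dx via the chain rule.

With F(x, y) equal to the left-hand side minus the right, differentiate F term by term:
  d/dx[√(x)] = 1/(2√(x))
  d/dx[√(y)] = y'/(2√(y))
  d/dx[-13] = 0
Adding these up, d/dx[F] = 0 becomes
  (1/(2√(x))) + (1/(2√(y)))·y' = 0,
so isolating y',
  dy/dx = -(1/(2√(x)))/(1/(2√(y))) = -√(y)/√(x)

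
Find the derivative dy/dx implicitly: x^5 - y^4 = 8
Take d/dx of both sides. Since y is implicitly a function of x, the chain rule attaches a y' = dy/dx factor whenever we differentiate through y.

Set F(x, y) = (left side) − (right side), so the curve is F = 0. Differentiating each term of F:
  d/dx[x^5] = 5x^4
  d/dx[-y^4] = -4y^3·y'
  d/dx[-8] = 0

Collecting, the y'-free part is the partial derivative in x and the y' coefficient is the partial derivative in y:
  ∂F/∂x = 5x^4
  ∂F/∂y = -4y^3

so d/dx[F(x, y(x))] = ∂F/∂x + (∂F/∂y)·y' = 0. Rearranging,
  dy/dx = -(∂F/∂x)/(∂F/∂y) = -(5x^4)/(-4y^3) = 5x^4/(4y^3)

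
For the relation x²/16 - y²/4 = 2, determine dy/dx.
Take d/dx of both sides. Since y is implicitly a function of x, the chain rule attaches a y' = dy/dx factor whenever we differentiate through y.

Set F(x, y) = (left side) − (right side), so the curve is F = 0. Differentiating each term of F:
  d/dx[x^2/16] = x/8
  d/dx[-y^2/4] = -y·y'/2
  d/dx[-2] = 0

Collecting, the y'-free part is the partial derivative in x and the y' coefficient is the partial derivative in y:
  ∂F/∂x = x/8
  ∂F/∂y = -y/2

so d/dx[F(x, y(x))] = ∂F/∂x + (∂F/∂y)·y' = 0. Rearranging,
  dy/dx = -(∂F/∂x)/(∂F/∂y) = -(x/8)/(-y/2) = x/(4y)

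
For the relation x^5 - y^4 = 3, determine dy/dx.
Take d/dx of both sides. Since y is implicitly a function of x, the chain rule attaches a y' = dy/dx factor whenever we differentiate through y.

Set F(x, y) = (left side) − (right side), so the curve is F = 0. Differentiating each term of F:
  d/dx[x^5] = 5x^4
  d/dx[-y^4] = -4y^3·y'
  d/dx[-3] = 0

Collecting, the y'-free part is the partial derivative in x and the y' coefficient is the partial derivative in y:
  ∂F/∂x = 5x^4
  ∂F/∂y = -4y^3

so d/dx[F(x, y(x))] = ∂F/∂x + (∂F/∂y)·y' = 0. Rearranging,
  dy/dx = -(∂F/∂x)/(∂F/∂y) = -(5x^4)/(-4y^3) = 5x^4/(4y^3)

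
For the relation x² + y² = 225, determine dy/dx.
Differentiate both sides with respect to x, treating y as y(x). By the chain rule, any term containing y contributes a factor of y' = dy/dx when we differentiate it.

Move every term to one side and write the relation as F(x, y) = 0. Term by term,
  d/dx[x^2] = 2x
  d/dx[y^2] = 2y·y'
  d/dx[-225] = 0

The pieces without y' make up ∂F/∂x and the coefficient of y' is ∂F/∂y:
  ∂F/∂x = 2x,
  ∂F/∂y = 2y.

Since d/dx[F] = ∂F/∂x + (∂F/∂y)·y' = 0, solve for y':
  (∂F/∂y)·y' = -∂F/∂x
  dy/dx = -(∂F/∂x)/(∂F/∂y) = -(2x)/(2y) = -x/y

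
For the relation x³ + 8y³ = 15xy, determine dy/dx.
Take d/dx of both sides. Since y is implicitly a function of x, the chain rule attaches a y' = dy/dx factor whenever we differentiate through y.

Set F(x, y) = (left side) − (right side), so the curve is F = 0. Differentiating each term of F:
  d/dx[x^3] = 3x^2
  d/dx[-15xy] = -15x·y' - 15y
  d/dx[8y^3] = 24y^2·y'

Collecting, the y'-free part is the partial derivative in x and the y' coefficient is the partial derivative in y:
  ∂F/∂x = 3x^2 - 15y
  ∂F/∂y = -15x + 24y^2

so d/dx[F(x, y(x))] = ∂F/∂x + (∂F/∂y)·y' = 0. Rearranging,
  dy/dx = -(∂F/∂x)/(∂F/∂y) = -(3x^2 - 15y)/(-15x + 24y^2) = (x^2 - 5y)/(5x - 8y^2)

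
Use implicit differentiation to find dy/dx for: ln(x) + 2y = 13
Differentiate the relation implicitly: treat y = y(x) and apply the chain rule, so every y-derivative picks up a y' = dy/dx factor.

With everything moved to the left-hand side, differentiate term by term:
  d/dx[2y] = 2·y'
  d/dx[ln(x)] = 1/x
  d/dx[-13] = 0

Separating the contributions that come from x directly and those that come through y:
  without y':      1/x
  multiplying y':  2

so (1/x) + (2)·y' = 0, and therefore
  dy/dx = -(1/x)/(2) = -1/(2x)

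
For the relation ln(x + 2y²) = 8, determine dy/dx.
Take d/dx of both sides. Since y is implicitly a function of x, the chain rule attaches a y' = dy/dx factor whenever we differentiate through y.

Set F(x, y) = (left side) − (right side), so the curve is F = 0. Differentiating each term of F:
  d/dx[ln(x + 2y^2)] = (4y·y' + 1)/(x + 2y^2)
  d/dx[-8] = 0

Collecting, the y'-free part is the partial derivative in x and the y' coefficient is the partial derivative in y:
  ∂F/∂x = 1/(x + 2y^2)
  ∂F/∂y = 4y/(x + 2y^2)

so d/dx[F(x, y(x))] = ∂F/∂x + (∂F/∂y)·y' = 0. Rearranging,
  dy/dx = -(∂F/∂x)/(∂F/∂y) = -(1/(x + 2y^2))/(4y/(x + 2y^2)) = -1/(4y)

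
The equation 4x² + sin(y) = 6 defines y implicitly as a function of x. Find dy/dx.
Differentiate the relation implicitly: treat y = y(x) and apply the chain rule, so every y-derivative picks up a y' = dy/dx factor.

With everything moved to the left-hand side, differentiate term by term:
  d/dx[4x^2] = 8x
  d/dx[sin(y)] = y'·cos(y)
  d/dx[-6] = 0

Separating the contributions that come from x directly and those that come through y:
  without y':      8x
  multiplying y':  cos(y)

so (8x) + (cos(y))·y' = 0, and therefore
  dy/dx = -(8x)/(cos(y)) = -8x/cos(y)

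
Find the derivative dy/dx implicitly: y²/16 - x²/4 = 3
Take d/dx of both sides. Since y is implicitly a function of x, the chain rule attaches a y' = dy/dx factor whenever we differentiate through y.

Set F(x, y) = (left side) − (right side), so the curve is F = 0. Differentiating each term of F:
  d/dx[-x^2/4] = -x/2
  d/dx[y^2/16] = y·y'/8
  d/dx[-3] = 0

Collecting, the y'-free part is the partial derivative in x and the y' coefficient is the partial derivative in y:
  ∂F/∂x = -x/2
  ∂F/∂y = y/8

so d/dx[F(x, y(x))] = ∂F/∂x + (∂F/∂y)·y' = 0. Rearranging,
  dy/dx = -(∂F/∂x)/(∂F/∂y) = -(-x/2)/(y/8) = 4x/y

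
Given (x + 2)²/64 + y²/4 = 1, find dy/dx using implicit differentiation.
Take d/dx of both sides. Since y is implicitly a function of x, the chain rule attaches a y' = dy/dx factor whenever we differentiate through y.

Set F(x, y) = (left side) − (right side), so the curve is F = 0. Differentiating each term of F:
  d/dx[y^2/4] = y·y'/2
  d/dx[(x + 2)^2/64] = x/32 + 1/16
  d/dx[-1] = 0

Collecting, the y'-free part is the partial derivative in x and the y' coefficient is the partial derivative in y:
  ∂F/∂x = x/32 + 1/16
  ∂F/∂y = y/2

so d/dx[F(x, y(x))] = ∂F/∂x + (∂F/∂y)·y' = 0. Rearranging,
  dy/dx = -(∂F/∂x)/(∂F/∂y) = -(x/32 + 1/16)/(y/2)
        = -((x + 2)/32)/(y/2) = (-x - 2)/(16y)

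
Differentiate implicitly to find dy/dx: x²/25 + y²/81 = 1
Apply d/dx to both sides, remembering that y depends on x. Each occurrence of y therefore brings in a y' = dy/dx via the chain rule.

With F(x, y) equal to the left-hand side minus the right, differentiate F term by term:
  d/dx[x^2/25] = 2x/25
  d/dx[y^2/81] = 2y·y'/81
  d/dx[-1] = 0
Adding these up, d/dx[F] = 0 becomes
  (2x/25) + (2y/81)·y' = 0,
so isolating y',
  dy/dx = -(2x/25)/(2y/81) = -81x/(25y)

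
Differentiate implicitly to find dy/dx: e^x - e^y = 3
Differentiate both sides with respect to x, treating y as y(x). By the chain rule, any term containing y contributes a factor of y' = dy/dx when we differentiate it.

Move every term to one side and write the relation as F(x, y) = 0. Term by term,
  d/dx[e^(x)] = e^(x)
  d/dx[-e^(y)] = -y'·e^(y)
  d/dx[-3] = 0

The pieces without y' make up ∂F/∂x and the coefficient of y' is ∂F/∂y:
  ∂F/∂x = e^(x),
  ∂F/∂y = -e^(y).

Since d/dx[F] = ∂F/∂x + (∂F/∂y)·y' = 0, solve for y':
  (∂F/∂y)·y' = -∂F/∂x
  dy/dx = -(∂F/∂x)/(∂F/∂y) = -(e^(x))/(-e^(y)) = e^(x - y)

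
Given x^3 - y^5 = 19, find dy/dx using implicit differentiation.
Differentiate both sides with respect to x, treating y as y(x). By the chain rule, any term containing y contributes a factor of y' = dy/dx when we differentiate it.

Move every term to one side and write the relation as F(x, y) = 0. Term by term,
  d/dx[x^3] = 3x^2
  d/dx[-y^5] = -5y^4·y'
  d/dx[-19] = 0

The pieces without y' make up ∂F/∂x and the coefficient of y' is ∂F/∂y:
  ∂F/∂x = 3x^2,
  ∂F/∂y = -5y^4.

Since d/dx[F] = ∂F/∂x + (∂F/∂y)·y' = 0, solve for y':
  (∂F/∂y)·y' = -∂F/∂x
  dy/dx = -(∂F/∂x)/(∂F/∂y) = -(3x^2)/(-5y^4) = 3x^2/(5y^4)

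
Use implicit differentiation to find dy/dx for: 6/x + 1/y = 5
Apply d/dx to both sides, remembering that y depends on x. Each occurrence of y therefore brings in a y' = dy/dx via the chain rule.

With F(x, y) equal to the left-hand side minus the right, differentiate F term by term:
  d/dx[1/y] = -y'/y^2
  d/dx[6/x] = -6/x^2
  d/dx[-5] = 0
Adding these up, d/dx[F] = 0 becomes
  (-6/x^2) + (-1/y^2)·y' = 0,
so isolating y',
  dy/dx = -(-6/x^2)/(-1/y^2) = -6y^2/x^2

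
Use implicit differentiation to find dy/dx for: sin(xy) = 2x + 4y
Apply d/dx to both sides, remembering that y depends on x. Each occurrence of y therefore brings in a y' = dy/dx via the chain rule.

With F(x, y) equal to the left-hand side minus the right, differentiate F term by term:
  d/dx[-2x] = -2
  d/dx[-4y] = -4·y'
  d/dx[sin(xy)] = (x·y' + y)·cos(xy)
Adding these up, d/dx[F] = 0 becomes
  (y·cos(xy) - 2) + (x·cos(xy) - 4)·y' = 0,
so isolating y',
  dy/dx = -(y·cos(xy) - 2)/(x·cos(xy) - 4) = (-y·cos(xy) + 2)/(x·cos(xy) - 4)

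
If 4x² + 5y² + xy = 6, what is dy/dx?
Differentiate the relation implicitly: treat y = y(x) and apply the chain rule, so every y-derivative picks up a y' = dy/dx factor.

With everything moved to the left-hand side, differentiate term by term:
  d/dx[4x^2] = 8x
  d/dx[xy] = x·y' + y
  d/dx[5y^2] = 10y·y'
  d/dx[-6] = 0

Separating the contributions that come from x directly and those that come through y:
  without y':      8x + y
  multiplying y':  x + 10y

so (8x + y) + (x + 10y)·y' = 0, and therefore
  dy/dx = -(8x + y)/(x + 10y) = (-8x - y)/(x + 10y)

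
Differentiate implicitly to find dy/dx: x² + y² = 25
Apply d/dx to both sides, remembering that y depends on x. Each occurrence of y therefore brings in a y' = dy/dx via the chain rule.

With F(x, y) equal to the left-hand side minus the right, differentiate F term by term:
  d/dx[x^2] = 2x
  d/dx[y^2] = 2y·y'
  d/dx[-25] = 0
Adding these up, d/dx[F] = 0 becomes
  (2x) + (2y)·y' = 0,
so isolating y',
  dy/dx = -(2x)/(2y) = -x/y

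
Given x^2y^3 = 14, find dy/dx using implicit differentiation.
Take d/dx of both sides. Since y is implicitly a function of x, the chain rule attaches a y' = dy/dx factor whenever we differentiate through y.

Set F(x, y) = (left side) − (right side), so the curve is F = 0. Differentiating each term of F:
  d/dx[x^2y^3] = 3x^2y^2·y' + 2xy^3
  d/dx[-14] = 0

Collecting, the y'-free part is the partial derivative in x and the y' coefficient is the partial derivative in y:
  ∂F/∂x = 2xy^3
  ∂F/∂y = 3x^2y^2

so d/dx[F(x, y(x))] = ∂F/∂x + (∂F/∂y)·y' = 0. Rearranging,
  dy/dx = -(∂F/∂x)/(∂F/∂y) = -(2xy^3)/(3x^2y^2) = -2y/(3x)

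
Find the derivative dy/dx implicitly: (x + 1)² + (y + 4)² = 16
Take d/dx of both sides. Since y is implicitly a function of x, the chain rule attaches a y' = dy/dx factor whenever we differentiate through y.

Set F(x, y) = (left side) − (right side), so the curve is F = 0. Differentiating each term of F:
  d/dx[(x + 1)^2] = 2x + 2
  d/dx[(y + 4)^2] = 2·y'(y + 4)
  d/dx[-16] = 0

Collecting, the y'-free part is the partial derivative in x and the y' coefficient is the partial derivative in y:
  ∂F/∂x = 2x + 2
  ∂F/∂y = 2y + 8

so d/dx[F(x, y(x))] = ∂F/∂x + (∂F/∂y)·y' = 0. Rearranging,
  dy/dx = -(∂F/∂x)/(∂F/∂y) = -(2x + 2)/(2y + 8) = (-x - 1)/(y + 4)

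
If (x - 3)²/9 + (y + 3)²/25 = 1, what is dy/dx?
Take d/dx of both sides. Since y is implicitly a function of x, the chain rule attaches a y' = dy/dx factor whenever we differentiate through y.

Set F(x, y) = (left side) − (right side), so the curve is F = 0. Differentiating each term of F:
  d/dx[(x - 3)^2/9] = 2x/9 - 2/3
  d/dx[(y + 3)^2/25] = 2·y'(y + 3)/25
  d/dx[-1] = 0

Collecting, the y'-free part is the partial derivative in x and the y' coefficient is the partial derivative in y:
  ∂F/∂x = 2x/9 - 2/3
  ∂F/∂y = 2y/25 + 6/25

so d/dx[F(x, y(x))] = ∂F/∂x + (∂F/∂y)·y' = 0. Rearranging,
  dy/dx = -(∂F/∂x)/(∂F/∂y) = -(2x/9 - 2/3)/(2y/25 + 6/25)
        = -(2(x - 3)/9)/(2(y + 3)/25) = 25(3 - x)/(9(y + 3))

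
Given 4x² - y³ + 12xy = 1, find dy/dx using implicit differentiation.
Differentiate the relation implicitly: treat y = y(x) and apply the chain rule, so every y-derivative picks up a y' = dy/dx factor.

With everything moved to the left-hand side, differentiate term by term:
  d/dx[4x^2] = 8x
  d/dx[12xy] = 12x·y' + 12y
  d/dx[-y^3] = -3y^2·y'
  d/dx[-1] = 0

Separating the contributions that come from x directly and those that come through y:
  without y':      8x + 12y
  multiplying y':  12x - 3y^2

so (8x + 12y) + (12x - 3y^2)·y' = 0, and therefore
  dy/dx = -(8x + 12y)/(12x - 3y^2) = 4(-2x - 3y)/(3(4x - y^2))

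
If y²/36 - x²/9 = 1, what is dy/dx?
Differentiate the relation implicitly: treat y = y(x) and apply the chain rule, so every y-derivative picks up a y' = dy/dx factor.

With everything moved to the left-hand side, differentiate term by term:
  d/dx[-x^2/9] = -2x/9
  d/dx[y^2/36] = y·y'/18
  d/dx[-1] = 0

Separating the contributions that come from x directly and those that come through y:
  without y':      -2x/9
  multiplying y':  y/18

so (-2x/9) + (y/18)·y' = 0, and therefore
  dy/dx = -(-2x/9)/(y/18) = 4x/y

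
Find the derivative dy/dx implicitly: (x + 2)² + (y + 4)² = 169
Take d/dx of both sides. Since y is implicitly a function of x, the chain rule attaches a y' = dy/dx factor whenever we differentiate through y.

Set F(x, y) = (left side) − (right side), so the curve is F = 0. Differentiating each term of F:
  d/dx[(x + 2)^2] = 2x + 4
  d/dx[(y + 4)^2] = 2·y'(y + 4)
  d/dx[-169] = 0

Collecting, the y'-free part is the partial derivative in x and the y' coefficient is the partial derivative in y:
  ∂F/∂x = 2x + 4
  ∂F/∂y = 2y + 8

so d/dx[F(x, y(x))] = ∂F/∂x + (∂F/∂y)·y' = 0. Rearranging,
  dy/dx = -(∂F/∂x)/(∂F/∂y) = -(2x + 4)/(2y + 8) = (-x - 2)/(y + 4)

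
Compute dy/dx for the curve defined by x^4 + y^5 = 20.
Take d/dx of both sides. Since y is implicitly a function of x, the chain rule attaches a y' = dy/dx factor whenever we differentiate through y.

Set F(x, y) = (left side) − (right side), so the curve is F = 0. Differentiating each term of F:
  d/dx[x^4] = 4x^3
  d/dx[y^5] = 5y^4·y'
  d/dx[-20] = 0

Collecting, the y'-free part is the partial derivative in x and the y' coefficient is the partial derivative in y:
  ∂F/∂x = 4x^3
  ∂F/∂y = 5y^4

so d/dx[F(x, y(x))] = ∂F/∂x + (∂F/∂y)·y' = 0. Rearranging,
  dy/dx = -(∂F/∂x)/(∂F/∂y) = -(4x^3)/(5y^4) = -4x^3/(5y^4)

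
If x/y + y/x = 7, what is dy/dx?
Differentiate both sides with respect to x, treating y as y(x). By the chain rule, any term containing y contributes a factor of y' = dy/dx when we differentiate it.

Move every term to one side and write the relation as F(x, y) = 0. Term by term,
  d/dx[x/y] = -x·y'/y^2 + 1/y
  d/dx[y/x] = y'/x - y/x^2
  d/dx[-7] = 0

The pieces without y' make up ∂F/∂x and the coefficient of y' is ∂F/∂y:
  ∂F/∂x = 1/y - y/x^2,
  ∂F/∂y = -x/y^2 + 1/x.

Since d/dx[F] = ∂F/∂x + (∂F/∂y)·y' = 0, solve for y':
  (∂F/∂y)·y' = -∂F/∂x
  dy/dx = -(∂F/∂x)/(∂F/∂y) = -(1/y - y/x^2)/(-x/y^2 + 1/x)
        = -((x - y)(x + y)/(x^2y))/(-(x - y)(x + y)/(xy^2)) = y/x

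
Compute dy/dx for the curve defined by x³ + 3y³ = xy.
Differentiate both sides with respect to x, treating y as y(x). By the chain rule, any term containing y contributes a factor of y' = dy/dx when we differentiate it.

Move every term to one side and write the relation as F(x, y) = 0. Term by term,
  d/dx[x^3] = 3x^2
  d/dx[-xy] = -x·y' - y
  d/dx[3y^3] = 9y^2·y'

The pieces without y' make up ∂F/∂x and the coefficient of y' is ∂F/∂y:
  ∂F/∂x = 3x^2 - y,
  ∂F/∂y = -x + 9y^2.

Since d/dx[F] = ∂F/∂x + (∂F/∂y)·y' = 0, solve for y':
  (∂F/∂y)·y' = -∂F/∂x
  dy/dx = -(∂F/∂x)/(∂F/∂y) = -(3x^2 - y)/(-x + 9y^2) = (3x^2 - y)/(x - 9y^2)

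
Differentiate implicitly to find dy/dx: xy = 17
Apply d/dx to both sides, remembering that y depends on x. Each occurrence of y therefore brings in a y' = dy/dx via the chain rule.

With F(x, y) equal to the left-hand side minus the right, differentiate F term by term:
  d/dx[xy] = x·y' + y
  d/dx[-17] = 0
Adding these up, d/dx[F] = 0 becomes
  (y) + (x)·y' = 0,
so isolating y',
  dy/dx = -(y)/(x) = -y/x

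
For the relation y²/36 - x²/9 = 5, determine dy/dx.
Differentiate both sides with respect to x, treating y as y(x). By the chain rule, any term containing y contributes a factor of y' = dy/dx when we differentiate it.

Move every term to one side and write the relation as F(x, y) = 0. Term by term,
  d/dx[-x^2/9] = -2x/9
  d/dx[y^2/36] = y·y'/18
  d/dx[-5] = 0

The pieces without y' make up ∂F/∂x and the coefficient of y' is ∂F/∂y:
  ∂F/∂x = -2x/9,
  ∂F/∂y = y/18.

Since d/dx[F] = ∂F/∂x + (∂F/∂y)·y' = 0, solve for y':
  (∂F/∂y)·y' = -∂F/∂x
  dy/dx = -(∂F/∂x)/(∂F/∂y) = -(-2x/9)/(y/18) = 4x/y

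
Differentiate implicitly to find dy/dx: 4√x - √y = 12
Differentiate both sides with respect to x, treating y as y(x). By the chain rule, any term containing y contributes a factor of y' = dy/dx when we differentiate it.

Move every term to one side and write the relation as F(x, y) = 0. Term by term,
  d/dx[4√(x)] = 2/√(x)
  d/dx[-√(y)] = -y'/(2√(y))
  d/dx[-12] = 0

The pieces without y' make up ∂F/∂x and the coefficient of y' is ∂F/∂y:
  ∂F/∂x = 2/√(x),
  ∂F/∂y = -1/(2√(y)).

Since d/dx[F] = ∂F/∂x + (∂F/∂y)·y' = 0, solve for y':
  (∂F/∂y)·y' = -∂F/∂x
  dy/dx = -(∂F/∂x)/(∂F/∂y) = -(2/√(x))/(-1/(2√(y))) = 4√(y)/√(x)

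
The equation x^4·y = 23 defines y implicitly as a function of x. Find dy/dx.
Take d/dx of both sides. Since y is implicitly a function of x, the chain rule attaches a y' = dy/dx factor whenever we differentiate through y.

Set F(x, y) = (left side) − (right side), so the curve is F = 0. Differentiating each term of F:
  d/dx[x^4y] = x^4·y' + 4x^3y
  d/dx[-23] = 0

Collecting, the y'-free part is the partial derivative in x and the y' coefficient is the partial derivative in y:
  ∂F/∂x = 4x^3y
  ∂F/∂y = x^4

so d/dx[F(x, y(x))] = ∂F/∂x + (∂F/∂y)·y' = 0. Rearranging,
  dy/dx = -(∂F/∂x)/(∂F/∂y) = -(4x^3y)/(x^4) = -4y/x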